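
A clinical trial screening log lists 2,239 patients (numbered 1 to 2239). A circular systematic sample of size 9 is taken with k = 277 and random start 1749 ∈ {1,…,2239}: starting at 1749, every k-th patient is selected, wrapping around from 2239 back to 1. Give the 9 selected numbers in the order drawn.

1749, 2026, 64, 341, 618, 895, 1172, 1449, 1726

Selection 1: 1749
Selection 2: 1749 + 277 = 2026
Selection 3: 2026 + 277 = 2303 → 2303 − 2239 = 64
Selection 4: 64 + 277 = 341
Selection 5: 341 + 277 = 618
Selection 6: 618 + 277 = 895
Selection 7: 895 + 277 = 1172
Selection 8: 1172 + 277 = 1449
Selection 9: 1449 + 277 = 1726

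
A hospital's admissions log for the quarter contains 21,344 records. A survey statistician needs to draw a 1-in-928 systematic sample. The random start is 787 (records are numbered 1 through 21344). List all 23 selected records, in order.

787, 1715, 2643, 3571, 4499, 5427, 6355, 7283, 8211, 9139, 10067, 10995, 11923, 12851, 13779, 14707, 15635, 16563, 17491, 18419, 19347, 20275, 21203

record 1: 787
record 2: 787 + 928 = 1715
record 3: 1715 + 928 = 2643
record 4: 2643 + 928 = 3571
record 5: 3571 + 928 = 4499
record 6: 4499 + 928 = 5427
record 7: 5427 + 928 = 6355
record 8: 6355 + 928 = 7283
record 9: 7283 + 928 = 8211
record 10: 8211 + 928 = 9139
record 11: 9139 + 928 = 10067
record 12: 10067 + 928 = 10995
record 13: 10995 + 928 = 11923
record 14: 11923 + 928 = 12851
record 15: 12851 + 928 = 13779
record 16: 13779 + 928 = 14707
record 17: 14707 + 928 = 15635
record 18: 15635 + 928 = 16563
record 19: 16563 + 928 = 17491
record 20: 17491 + 928 = 18419
record 21: 18419 + 928 = 19347
record 22: 19347 + 928 = 20275
record 23: 20275 + 928 = 21203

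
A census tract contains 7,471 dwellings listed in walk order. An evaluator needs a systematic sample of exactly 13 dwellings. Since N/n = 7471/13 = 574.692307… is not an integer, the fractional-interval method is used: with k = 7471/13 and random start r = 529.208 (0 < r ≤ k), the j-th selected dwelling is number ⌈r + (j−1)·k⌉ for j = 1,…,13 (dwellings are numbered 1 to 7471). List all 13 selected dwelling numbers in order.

j=1: r + 0k = 529.208 → ⌈·⌉ = 530
j=2: r + 1k = 1103.900307… → ⌈·⌉ = 1104
j=3: r + 2k = 1678.592615… → ⌈·⌉ = 1679
j=4: r + 3k = 2253.284923… → ⌈·⌉ = 2254
j=5: r + 4k = 2827.977230… → ⌈·⌉ = 2828
j=6: r + 5k = 3402.669538… → ⌈·⌉ = 3403
j=7: r + 6k = 3977.361846… → ⌈·⌉ = 3978
j=8: r + 7k = 4552.054153… → ⌈·⌉ = 4553
j=9: r + 8k = 5126.746461… → ⌈·⌉ = 5127
j=10: r + 9k = 5701.438769… → ⌈·⌉ = 5702
j=11: r + 10k = 6276.131076… → ⌈·⌉ = 6277
j=12: r + 11k = 6850.823384… → ⌈·⌉ = 6851
j=13: r + 12k = 7425.515692… → ⌈·⌉ = 7426

530, 1104, 1679, 2254, 2828, 3403, 3978, 4553, 5127, 5702, 6277, 6851, 7426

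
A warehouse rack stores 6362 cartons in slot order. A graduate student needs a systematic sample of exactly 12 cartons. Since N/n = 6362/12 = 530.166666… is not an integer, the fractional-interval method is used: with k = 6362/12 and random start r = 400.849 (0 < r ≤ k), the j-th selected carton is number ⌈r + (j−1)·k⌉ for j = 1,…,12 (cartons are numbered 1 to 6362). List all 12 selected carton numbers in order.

j=1: r + 0k = 400.849 → ⌈·⌉ = 401
j=2: r + 1k = 931.015666… → ⌈·⌉ = 932
j=3: r + 2k = 1461.182333… → ⌈·⌉ = 1462
j=4: r + 3k = 1991.349 → ⌈·⌉ = 1992
j=5: r + 4k = 2521.515666… → ⌈·⌉ = 2522
j=6: r + 5k = 3051.682333… → ⌈·⌉ = 3052
j=7: r + 6k = 3581.849 → ⌈·⌉ = 3582
j=8: r + 7k = 4112.015666… → ⌈·⌉ = 4113
j=9: r + 8k = 4642.182333… → ⌈·⌉ = 4643
j=10: r + 9k = 5172.349 → ⌈·⌉ = 5173
j=11: r + 10k = 5702.515666… → ⌈·⌉ = 5703
j=12: r + 11k = 6232.682333… → ⌈·⌉ = 6233

401, 932, 1462, 1992, 2522, 3052, 3582, 4113, 4643, 5173, 5703, 6233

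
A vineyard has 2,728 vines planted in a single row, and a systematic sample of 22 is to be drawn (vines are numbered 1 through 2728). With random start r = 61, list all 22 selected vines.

k = N/n = 2728/22 = 124
vine 1: 61
vine 2: 61 + 124 = 185
vine 3: 185 + 124 = 309
vine 4: 309 + 124 = 433
vine 5: 433 + 124 = 557
vine 6: 557 + 124 = 681
vine 7: 681 + 124 = 805
vine 8: 805 + 124 = 929
vine 9: 929 + 124 = 1053
vine 10: 1053 + 124 = 1177
vine 11: 1177 + 124 = 1301
vine 12: 1301 + 124 = 1425
vine 13: 1425 + 124 = 1549
vine 14: 1549 + 124 = 1673
vine 15: 1673 + 124 = 1797
vine 16: 1797 + 124 = 1921
vine 17: 1921 + 124 = 2045
vine 18: 2045 + 124 = 2169
vine 19: 2169 + 124 = 2293
vine 20: 2293 + 124 = 2417
vine 21: 2417 + 124 = 2541
vine 22: 2541 + 124 = 2665

61, 185, 309, 433, 557, 681, 805, 929, 1053, 1177, 1301, 1425, 1549, 1673, 1797, 1921, 2045, 2169, 2293, 2417, 2541, 2665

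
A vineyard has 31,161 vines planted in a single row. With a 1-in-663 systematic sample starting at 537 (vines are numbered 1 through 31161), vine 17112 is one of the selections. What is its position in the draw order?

k = 663
position = (17112 − 537)/663 + 1 = 16575/663 + 1 = 25 + 1 = 26

26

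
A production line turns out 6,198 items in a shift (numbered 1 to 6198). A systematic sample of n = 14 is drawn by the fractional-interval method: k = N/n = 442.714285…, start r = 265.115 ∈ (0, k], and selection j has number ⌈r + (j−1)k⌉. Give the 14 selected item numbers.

266, 708, 1151, 1594, 2036, 2479, 2922, 3365, 3807, 4250, 4693, 5135, 5578, 6021

j=1: r + 0k = 265.115 → ⌈·⌉ = 266
j=2: r + 1k = 707.829285… → ⌈·⌉ = 708
j=3: r + 2k = 1150.543571… → ⌈·⌉ = 1151
j=4: r + 3k = 1593.257857… → ⌈·⌉ = 1594
j=5: r + 4k = 2035.972142… → ⌈·⌉ = 2036
j=6: r + 5k = 2478.686428… → ⌈·⌉ = 2479
j=7: r + 6k = 2921.400714… → ⌈·⌉ = 2922
j=8: r + 7k = 3364.115 → ⌈·⌉ = 3365
j=9: r + 8k = 3806.829285… → ⌈·⌉ = 3807
j=10: r + 9k = 4249.543571… → ⌈·⌉ = 4250
j=11: r + 10k = 4692.257857… → ⌈·⌉ = 4693
j=12: r + 11k = 5134.972142… → ⌈·⌉ = 5135
j=13: r + 12k = 5577.686428… → ⌈·⌉ = 5578
j=14: r + 13k = 6020.400714… → ⌈·⌉ = 6021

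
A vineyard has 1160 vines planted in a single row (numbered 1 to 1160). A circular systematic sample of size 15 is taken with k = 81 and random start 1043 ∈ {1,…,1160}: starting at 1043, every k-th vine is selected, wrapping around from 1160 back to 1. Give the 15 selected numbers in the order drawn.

1043, 1124, 45, 126, 207, 288, 369, 450, 531, 612, 693, 774, 855, 936, 1017

Selection 1: 1043
Selection 2: 1043 + 81 = 1124
Selection 3: 1124 + 81 = 1205 → 1205 − 1160 = 45
Selection 4: 45 + 81 = 126
Selection 5: 126 + 81 = 207
Selection 6: 207 + 81 = 288
Selection 7: 288 + 81 = 369
Selection 8: 369 + 81 = 450
Selection 9: 450 + 81 = 531
Selection 10: 531 + 81 = 612
Selection 11: 612 + 81 = 693
Selection 12: 693 + 81 = 774
Selection 13: 774 + 81 = 855
Selection 14: 855 + 81 = 936
Selection 15: 936 + 81 = 1017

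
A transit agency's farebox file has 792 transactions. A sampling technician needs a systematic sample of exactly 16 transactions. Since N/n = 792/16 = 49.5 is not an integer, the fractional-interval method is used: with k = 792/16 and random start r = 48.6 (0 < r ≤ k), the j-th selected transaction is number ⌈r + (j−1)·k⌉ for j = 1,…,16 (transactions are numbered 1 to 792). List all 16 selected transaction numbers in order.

j=1: r + 0k = 48.6 → ⌈·⌉ = 49
j=2: r + 1k = 98.1 → ⌈·⌉ = 99
j=3: r + 2k = 147.6 → ⌈·⌉ = 148
j=4: r + 3k = 197.1 → ⌈·⌉ = 198
j=5: r + 4k = 246.6 → ⌈·⌉ = 247
j=6: r + 5k = 296.1 → ⌈·⌉ = 297
j=7: r + 6k = 345.6 → ⌈·⌉ = 346
j=8: r + 7k = 395.1 → ⌈·⌉ = 396
j=9: r + 8k = 444.6 → ⌈·⌉ = 445
j=10: r + 9k = 494.1 → ⌈·⌉ = 495
j=11: r + 10k = 543.6 → ⌈·⌉ = 544
j=12: r + 11k = 593.1 → ⌈·⌉ = 594
j=13: r + 12k = 642.6 → ⌈·⌉ = 643
j=14: r + 13k = 692.1 → ⌈·⌉ = 693
j=15: r + 14k = 741.6 → ⌈·⌉ = 742
j=16: r + 15k = 791.1 → ⌈·⌉ = 792

49, 99, 148, 198, 247, 297, 346, 396, 445, 495, 544, 594, 643, 693, 742, 792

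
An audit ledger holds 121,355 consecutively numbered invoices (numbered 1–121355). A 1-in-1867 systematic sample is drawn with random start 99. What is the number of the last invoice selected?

k = 1867
65th selection = r + (65−1)·k = 99 + 64×1867 = 99 + 119488 = 119587

119587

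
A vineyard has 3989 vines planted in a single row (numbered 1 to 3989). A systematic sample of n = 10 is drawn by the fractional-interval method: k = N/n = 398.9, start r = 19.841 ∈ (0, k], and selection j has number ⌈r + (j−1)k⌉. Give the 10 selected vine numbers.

20, 419, 818, 1217, 1616, 2015, 2414, 2813, 3212, 3610

j=1: r + 0k = 19.841 → ⌈·⌉ = 20
j=2: r + 1k = 418.741 → ⌈·⌉ = 419
j=3: r + 2k = 817.641 → ⌈·⌉ = 818
j=4: r + 3k = 1216.541 → ⌈·⌉ = 1217
j=5: r + 4k = 1615.441 → ⌈·⌉ = 1616
j=6: r + 5k = 2014.341 → ⌈·⌉ = 2015
j=7: r + 6k = 2413.241 → ⌈·⌉ = 2414
j=8: r + 7k = 2812.141 → ⌈·⌉ = 2813
j=9: r + 8k = 3211.041 → ⌈·⌉ = 3212
j=10: r + 9k = 3609.941 → ⌈·⌉ = 3610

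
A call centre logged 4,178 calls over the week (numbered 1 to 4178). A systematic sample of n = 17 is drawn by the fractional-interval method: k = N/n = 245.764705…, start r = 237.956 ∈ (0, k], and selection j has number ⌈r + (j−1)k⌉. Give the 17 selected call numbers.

238, 484, 730, 976, 1222, 1467, 1713, 1959, 2205, 2450, 2696, 2942, 3188, 3433, 3679, 3925, 4171

j=1: r + 0k = 237.956 → ⌈·⌉ = 238
j=2: r + 1k = 483.720705… → ⌈·⌉ = 484
j=3: r + 2k = 729.485411… → ⌈·⌉ = 730
j=4: r + 3k = 975.250117… → ⌈·⌉ = 976
j=5: r + 4k = 1221.014823… → ⌈·⌉ = 1222
j=6: r + 5k = 1466.779529… → ⌈·⌉ = 1467
j=7: r + 6k = 1712.544235… → ⌈·⌉ = 1713
j=8: r + 7k = 1958.308941… → ⌈·⌉ = 1959
j=9: r + 8k = 2204.073647… → ⌈·⌉ = 2205
j=10: r + 9k = 2449.838352… → ⌈·⌉ = 2450
j=11: r + 10k = 2695.603058… → ⌈·⌉ = 2696
j=12: r + 11k = 2941.367764… → ⌈·⌉ = 2942
j=13: r + 12k = 3187.132470… → ⌈·⌉ = 3188
j=14: r + 13k = 3432.897176… → ⌈·⌉ = 3433
j=15: r + 14k = 3678.661882… → ⌈·⌉ = 3679
j=16: r + 15k = 3924.426588… → ⌈·⌉ = 3925
j=17: r + 16k = 4170.191294… → ⌈·⌉ = 4171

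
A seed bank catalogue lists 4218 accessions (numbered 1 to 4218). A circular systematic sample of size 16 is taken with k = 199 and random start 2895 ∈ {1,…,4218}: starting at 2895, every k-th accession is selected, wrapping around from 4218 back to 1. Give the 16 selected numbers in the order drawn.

Selection 1: 2895
Selection 2: 2895 + 199 = 3094
Selection 3: 3094 + 199 = 3293
Selection 4: 3293 + 199 = 3492
Selection 5: 3492 + 199 = 3691
Selection 6: 3691 + 199 = 3890
Selection 7: 3890 + 199 = 4089
Selection 8: 4089 + 199 = 4288 → 4288 − 4218 = 70
Selection 9: 70 + 199 = 269
Selection 10: 269 + 199 = 468
Selection 11: 468 + 199 = 667
Selection 12: 667 + 199 = 866
Selection 13: 866 + 199 = 1065
Selection 14: 1065 + 199 = 1264
Selection 15: 1264 + 199 = 1463
Selection 16: 1463 + 199 = 1662

2895, 3094, 3293, 3492, 3691, 3890, 4089, 70, 269, 468, 667, 866, 1065, 1264, 1463, 1662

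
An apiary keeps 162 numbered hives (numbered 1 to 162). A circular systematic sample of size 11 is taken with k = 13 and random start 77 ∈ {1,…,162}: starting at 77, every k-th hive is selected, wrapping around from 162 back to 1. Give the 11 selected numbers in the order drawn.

Selection 1: 77
Selection 2: 77 + 13 = 90
Selection 3: 90 + 13 = 103
Selection 4: 103 + 13 = 116
Selection 5: 116 + 13 = 129
Selection 6: 129 + 13 = 142
Selection 7: 142 + 13 = 155
Selection 8: 155 + 13 = 168 → 168 − 162 = 6
Selection 9: 6 + 13 = 19
Selection 10: 19 + 13 = 32
Selection 11: 32 + 13 = 45

77, 90, 103, 116, 129, 142, 155, 6, 19, 32, 45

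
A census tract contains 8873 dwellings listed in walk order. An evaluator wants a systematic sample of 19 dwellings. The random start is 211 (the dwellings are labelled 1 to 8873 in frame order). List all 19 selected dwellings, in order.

k = N/n = 8873/19 = 467
dwelling 1: 211
dwelling 2: 211 + 467 = 678
dwelling 3: 678 + 467 = 1145
dwelling 4: 1145 + 467 = 1612
dwelling 5: 1612 + 467 = 2079
dwelling 6: 2079 + 467 = 2546
dwelling 7: 2546 + 467 = 3013
dwelling 8: 3013 + 467 = 3480
dwelling 9: 3480 + 467 = 3947
dwelling 10: 3947 + 467 = 4414
dwelling 11: 4414 + 467 = 4881
dwelling 12: 4881 + 467 = 5348
dwelling 13: 5348 + 467 = 5815
dwelling 14: 5815 + 467 = 6282
dwelling 15: 6282 + 467 = 6749
dwelling 16: 6749 + 467 = 7216
dwelling 17: 7216 + 467 = 7683
dwelling 18: 7683 + 467 = 8150
dwelling 19: 8150 + 467 = 8617

211, 678, 1145, 1612, 2079, 2546, 3013, 3480, 3947, 4414, 4881, 5348, 5815, 6282, 6749, 7216, 7683, 8150, 8617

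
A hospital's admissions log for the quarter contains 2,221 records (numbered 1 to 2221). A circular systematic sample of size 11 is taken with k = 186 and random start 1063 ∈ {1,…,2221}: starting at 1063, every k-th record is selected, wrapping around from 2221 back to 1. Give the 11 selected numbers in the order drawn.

1063, 1249, 1435, 1621, 1807, 1993, 2179, 144, 330, 516, 702

Selection 1: 1063
Selection 2: 1063 + 186 = 1249
Selection 3: 1249 + 186 = 1435
Selection 4: 1435 + 186 = 1621
Selection 5: 1621 + 186 = 1807
Selection 6: 1807 + 186 = 1993
Selection 7: 1993 + 186 = 2179
Selection 8: 2179 + 186 = 2365 → 2365 − 2221 = 144
Selection 9: 144 + 186 = 330
Selection 10: 330 + 186 = 516
Selection 11: 516 + 186 = 702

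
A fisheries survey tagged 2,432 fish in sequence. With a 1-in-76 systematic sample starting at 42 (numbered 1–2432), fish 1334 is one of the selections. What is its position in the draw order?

18

k = 76
position = (1334 − 42)/76 + 1 = 1292/76 + 1 = 17 + 1 = 18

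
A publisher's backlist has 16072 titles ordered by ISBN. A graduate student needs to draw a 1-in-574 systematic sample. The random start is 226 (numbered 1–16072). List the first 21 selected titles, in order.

title 1: 226
title 2: 226 + 574 = 800
title 3: 800 + 574 = 1374
title 4: 1374 + 574 = 1948
title 5: 1948 + 574 = 2522
title 6: 2522 + 574 = 3096
title 7: 3096 + 574 = 3670
title 8: 3670 + 574 = 4244
title 9: 4244 + 574 = 4818
title 10: 4818 + 574 = 5392
title 11: 5392 + 574 = 5966
title 12: 5966 + 574 = 6540
title 13: 6540 + 574 = 7114
title 14: 7114 + 574 = 7688
title 15: 7688 + 574 = 8262
title 16: 8262 + 574 = 8836
title 17: 8836 + 574 = 9410
title 18: 9410 + 574 = 9984
title 19: 9984 + 574 = 10558
title 20: 10558 + 574 = 11132
title 21: 11132 + 574 = 11706

226, 800, 1374, 1948, 2522, 3096, 3670, 4244, 4818, 5392, 5966, 6540, 7114, 7688, 8262, 8836, 9410, 9984, 10558, 11132, 11706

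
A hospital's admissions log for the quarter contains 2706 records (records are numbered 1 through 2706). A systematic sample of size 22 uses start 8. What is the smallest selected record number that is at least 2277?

k = 2706/22 = 123
Steps past start: ⌈(2277 − 8)/123⌉ = ⌈2269/123⌉ = 19
Selected record: 8 + 19×123 = 2345

2345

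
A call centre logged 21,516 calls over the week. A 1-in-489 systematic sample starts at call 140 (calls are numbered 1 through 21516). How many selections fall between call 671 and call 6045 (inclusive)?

11

k = 489
First selection ≥ 671: 140 + ⌈(671−140)/489⌉·489 = 140 + 2×489 = 1118
Last selection ≤ 6045: 140 + ⌊(6045−140)/489⌋·489 = 140 + 12×489 = 6008
Count = 12 − 2 + 1 = 11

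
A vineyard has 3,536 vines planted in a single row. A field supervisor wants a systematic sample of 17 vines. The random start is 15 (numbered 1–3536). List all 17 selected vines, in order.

15, 223, 431, 639, 847, 1055, 1263, 1471, 1679, 1887, 2095, 2303, 2511, 2719, 2927, 3135, 3343

k = N/n = 3536/17 = 208
vine 1: 15
vine 2: 15 + 208 = 223
vine 3: 223 + 208 = 431
vine 4: 431 + 208 = 639
vine 5: 639 + 208 = 847
vine 6: 847 + 208 = 1055
vine 7: 1055 + 208 = 1263
vine 8: 1263 + 208 = 1471
vine 9: 1471 + 208 = 1679
vine 10: 1679 + 208 = 1887
vine 11: 1887 + 208 = 2095
vine 12: 2095 + 208 = 2303
vine 13: 2303 + 208 = 2511
vine 14: 2511 + 208 = 2719
vine 15: 2719 + 208 = 2927
vine 16: 2927 + 208 = 3135
vine 17: 3135 + 208 = 3343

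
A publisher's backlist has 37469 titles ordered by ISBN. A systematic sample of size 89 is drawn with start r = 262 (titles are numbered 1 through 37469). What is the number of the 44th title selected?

k = 37469/89 = 421
44th selection = r + (44−1)·k = 262 + 43×421 = 262 + 18103 = 18365

18365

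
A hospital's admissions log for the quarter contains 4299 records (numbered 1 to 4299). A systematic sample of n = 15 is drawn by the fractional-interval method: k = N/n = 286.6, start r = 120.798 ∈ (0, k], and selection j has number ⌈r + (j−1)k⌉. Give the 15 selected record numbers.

j=1: r + 0k = 120.798 → ⌈·⌉ = 121
j=2: r + 1k = 407.398 → ⌈·⌉ = 408
j=3: r + 2k = 693.998 → ⌈·⌉ = 694
j=4: r + 3k = 980.598 → ⌈·⌉ = 981
j=5: r + 4k = 1267.198 → ⌈·⌉ = 1268
j=6: r + 5k = 1553.798 → ⌈·⌉ = 1554
j=7: r + 6k = 1840.398 → ⌈·⌉ = 1841
j=8: r + 7k = 2126.998 → ⌈·⌉ = 2127
j=9: r + 8k = 2413.598 → ⌈·⌉ = 2414
j=10: r + 9k = 2700.198 → ⌈·⌉ = 2701
j=11: r + 10k = 2986.798 → ⌈·⌉ = 2987
j=12: r + 11k = 3273.398 → ⌈·⌉ = 3274
j=13: r + 12k = 3559.998 → ⌈·⌉ = 3560
j=14: r + 13k = 3846.598 → ⌈·⌉ = 3847
j=15: r + 14k = 4133.198 → ⌈·⌉ = 4134

121, 408, 694, 981, 1268, 1554, 1841, 2127, 2414, 2701, 2987, 3274, 3560, 3847, 4134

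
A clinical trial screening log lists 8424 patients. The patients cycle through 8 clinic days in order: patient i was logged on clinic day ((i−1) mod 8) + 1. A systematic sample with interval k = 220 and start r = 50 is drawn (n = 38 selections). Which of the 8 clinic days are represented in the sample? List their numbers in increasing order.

Consecutive selections differ by k = 220, so their clinic day numbers differ by 220 mod 8 = 4.
gcd(220, 8) = 4, so the sample visits 8/4 = 2 distinct residues mod 8.
Start 50 is clinic day 2; the clinic days hit are 2, 6.

2, 6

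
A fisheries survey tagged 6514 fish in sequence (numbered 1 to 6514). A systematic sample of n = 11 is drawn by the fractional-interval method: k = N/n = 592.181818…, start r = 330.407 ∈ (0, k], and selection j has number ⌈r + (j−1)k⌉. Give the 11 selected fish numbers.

331, 923, 1515, 2107, 2700, 3292, 3884, 4476, 5068, 5661, 6253

j=1: r + 0k = 330.407 → ⌈·⌉ = 331
j=2: r + 1k = 922.588818… → ⌈·⌉ = 923
j=3: r + 2k = 1514.770636… → ⌈·⌉ = 1515
j=4: r + 3k = 2106.952454… → ⌈·⌉ = 2107
j=5: r + 4k = 2699.134272… → ⌈·⌉ = 2700
j=6: r + 5k = 3291.316090… → ⌈·⌉ = 3292
j=7: r + 6k = 3883.497909… → ⌈·⌉ = 3884
j=8: r + 7k = 4475.679727… → ⌈·⌉ = 4476
j=9: r + 8k = 5067.861545… → ⌈·⌉ = 5068
j=10: r + 9k = 5660.043363… → ⌈·⌉ = 5661
j=11: r + 10k = 6252.225181… → ⌈·⌉ = 6253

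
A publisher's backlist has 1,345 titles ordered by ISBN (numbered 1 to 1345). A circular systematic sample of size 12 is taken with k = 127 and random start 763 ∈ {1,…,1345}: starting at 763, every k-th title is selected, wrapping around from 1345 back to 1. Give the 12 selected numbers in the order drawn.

Selection 1: 763
Selection 2: 763 + 127 = 890
Selection 3: 890 + 127 = 1017
Selection 4: 1017 + 127 = 1144
Selection 5: 1144 + 127 = 1271
Selection 6: 1271 + 127 = 1398 → 1398 − 1345 = 53
Selection 7: 53 + 127 = 180
Selection 8: 180 + 127 = 307
Selection 9: 307 + 127 = 434
Selection 10: 434 + 127 = 561
Selection 11: 561 + 127 = 688
Selection 12: 688 + 127 = 815

763, 890, 1017, 1144, 1271, 53, 180, 307, 434, 561, 688, 815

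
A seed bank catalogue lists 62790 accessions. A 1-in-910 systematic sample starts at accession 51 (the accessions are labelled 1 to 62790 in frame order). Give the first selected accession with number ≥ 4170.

4601

k = 910
Steps past start: ⌈(4170 − 51)/910⌉ = ⌈4119/910⌉ = 5
Selected accession: 51 + 5×910 = 4601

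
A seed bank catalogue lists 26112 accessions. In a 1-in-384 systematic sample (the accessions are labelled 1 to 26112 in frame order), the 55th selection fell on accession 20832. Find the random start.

96

k = 384
r = 20832 − (55−1)×384 = 20832 − 20736 = 96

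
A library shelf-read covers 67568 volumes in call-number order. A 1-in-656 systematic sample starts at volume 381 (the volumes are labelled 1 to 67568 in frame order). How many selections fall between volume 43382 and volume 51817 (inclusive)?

13

k = 656
First selection ≥ 43382: 381 + ⌈(43382−381)/656⌉·656 = 381 + 66×656 = 43677
Last selection ≤ 51817: 381 + ⌊(51817−381)/656⌋·656 = 381 + 78×656 = 51549
Count = 78 − 66 + 1 = 13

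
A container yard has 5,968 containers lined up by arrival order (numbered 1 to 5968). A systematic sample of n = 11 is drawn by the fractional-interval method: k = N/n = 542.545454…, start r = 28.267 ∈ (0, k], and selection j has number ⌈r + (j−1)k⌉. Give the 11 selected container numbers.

j=1: r + 0k = 28.267 → ⌈·⌉ = 29
j=2: r + 1k = 570.812454… → ⌈·⌉ = 571
j=3: r + 2k = 1113.357909… → ⌈·⌉ = 1114
j=4: r + 3k = 1655.903363… → ⌈·⌉ = 1656
j=5: r + 4k = 2198.448818… → ⌈·⌉ = 2199
j=6: r + 5k = 2740.994272… → ⌈·⌉ = 2741
j=7: r + 6k = 3283.539727… → ⌈·⌉ = 3284
j=8: r + 7k = 3826.085181… → ⌈·⌉ = 3827
j=9: r + 8k = 4368.630636… → ⌈·⌉ = 4369
j=10: r + 9k = 4911.176090… → ⌈·⌉ = 4912
j=11: r + 10k = 5453.721545… → ⌈·⌉ = 5454

29, 571, 1114, 1656, 2199, 2741, 3284, 3827, 4369, 4912, 5454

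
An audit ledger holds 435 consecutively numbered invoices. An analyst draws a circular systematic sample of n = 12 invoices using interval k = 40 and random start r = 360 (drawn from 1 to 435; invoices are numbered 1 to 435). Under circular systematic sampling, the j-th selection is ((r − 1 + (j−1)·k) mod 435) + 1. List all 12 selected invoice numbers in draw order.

360, 400, 5, 45, 85, 125, 165, 205, 245, 285, 325, 365

Selection 1: 360
Selection 2: 360 + 40 = 400
Selection 3: 400 + 40 = 440 → 440 − 435 = 5
Selection 4: 5 + 40 = 45
Selection 5: 45 + 40 = 85
Selection 6: 85 + 40 = 125
Selection 7: 125 + 40 = 165
Selection 8: 165 + 40 = 205
Selection 9: 205 + 40 = 245
Selection 10: 245 + 40 = 285
Selection 11: 285 + 40 = 325
Selection 12: 325 + 40 = 365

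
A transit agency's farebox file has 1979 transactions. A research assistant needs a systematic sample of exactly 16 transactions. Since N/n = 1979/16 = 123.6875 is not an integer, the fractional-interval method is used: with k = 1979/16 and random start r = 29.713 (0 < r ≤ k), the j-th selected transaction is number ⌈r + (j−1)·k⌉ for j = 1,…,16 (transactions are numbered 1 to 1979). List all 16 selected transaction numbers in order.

j=1: r + 0k = 29.713 → ⌈·⌉ = 30
j=2: r + 1k = 153.4005 → ⌈·⌉ = 154
j=3: r + 2k = 277.088 → ⌈·⌉ = 278
j=4: r + 3k = 400.7755 → ⌈·⌉ = 401
j=5: r + 4k = 524.463 → ⌈·⌉ = 525
j=6: r + 5k = 648.1505 → ⌈·⌉ = 649
j=7: r + 6k = 771.838 → ⌈·⌉ = 772
j=8: r + 7k = 895.5255 → ⌈·⌉ = 896
j=9: r + 8k = 1019.213 → ⌈·⌉ = 1020
j=10: r + 9k = 1142.9005 → ⌈·⌉ = 1143
j=11: r + 10k = 1266.588 → ⌈·⌉ = 1267
j=12: r + 11k = 1390.2755 → ⌈·⌉ = 1391
j=13: r + 12k = 1513.963 → ⌈·⌉ = 1514
j=14: r + 13k = 1637.6505 → ⌈·⌉ = 1638
j=15: r + 14k = 1761.338 → ⌈·⌉ = 1762
j=16: r + 15k = 1885.0255 → ⌈·⌉ = 1886

30, 154, 278, 401, 525, 649, 772, 896, 1020, 1143, 1267, 1391, 1514, 1638, 1762, 1886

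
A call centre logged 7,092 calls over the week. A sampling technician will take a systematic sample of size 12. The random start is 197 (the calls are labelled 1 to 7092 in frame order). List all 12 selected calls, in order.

197, 788, 1379, 1970, 2561, 3152, 3743, 4334, 4925, 5516, 6107, 6698

k = N/n = 7092/12 = 591
call 1: 197
call 2: 197 + 591 = 788
call 3: 788 + 591 = 1379
call 4: 1379 + 591 = 1970
call 5: 1970 + 591 = 2561
call 6: 2561 + 591 = 3152
call 7: 3152 + 591 = 3743
call 8: 3743 + 591 = 4334
call 9: 4334 + 591 = 4925
call 10: 4925 + 591 = 5516
call 11: 5516 + 591 = 6107
call 12: 6107 + 591 = 6698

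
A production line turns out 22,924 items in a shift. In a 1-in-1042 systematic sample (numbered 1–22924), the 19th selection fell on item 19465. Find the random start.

k = 1042
r = 19465 − (19−1)×1042 = 19465 − 18756 = 709

709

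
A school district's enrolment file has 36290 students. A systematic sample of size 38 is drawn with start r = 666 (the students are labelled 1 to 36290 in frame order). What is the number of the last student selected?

k = 36290/38 = 955
38th selection = r + (38−1)·k = 666 + 37×955 = 666 + 35335 = 36001

36001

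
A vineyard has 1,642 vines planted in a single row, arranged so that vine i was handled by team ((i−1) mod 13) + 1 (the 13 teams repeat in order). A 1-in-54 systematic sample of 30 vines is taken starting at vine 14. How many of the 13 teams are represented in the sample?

13

Consecutive selections differ by k = 54, so their team numbers differ by 54 mod 13 = 2.
gcd(54, 13) = 1, so the sample visits 13/1 = 13 distinct residues mod 13.
Start 14 is team 1; the teams hit are 1, 2, 3, 4, 5, 6, 7, 8, 9, 10, 11, 12, 13.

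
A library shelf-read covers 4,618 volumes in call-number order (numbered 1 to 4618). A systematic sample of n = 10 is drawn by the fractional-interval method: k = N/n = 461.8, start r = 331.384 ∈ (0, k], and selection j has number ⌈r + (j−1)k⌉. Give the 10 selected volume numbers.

332, 794, 1255, 1717, 2179, 2641, 3103, 3564, 4026, 4488

j=1: r + 0k = 331.384 → ⌈·⌉ = 332
j=2: r + 1k = 793.184 → ⌈·⌉ = 794
j=3: r + 2k = 1254.984 → ⌈·⌉ = 1255
j=4: r + 3k = 1716.784 → ⌈·⌉ = 1717
j=5: r + 4k = 2178.584 → ⌈·⌉ = 2179
j=6: r + 5k = 2640.384 → ⌈·⌉ = 2641
j=7: r + 6k = 3102.184 → ⌈·⌉ = 3103
j=8: r + 7k = 3563.984 → ⌈·⌉ = 3564
j=9: r + 8k = 4025.784 → ⌈·⌉ = 4026
j=10: r + 9k = 4487.584 → ⌈·⌉ = 4488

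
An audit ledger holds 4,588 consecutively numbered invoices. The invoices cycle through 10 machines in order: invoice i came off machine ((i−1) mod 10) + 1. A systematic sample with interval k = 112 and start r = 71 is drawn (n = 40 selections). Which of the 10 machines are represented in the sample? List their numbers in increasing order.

Consecutive selections differ by k = 112, so their machine numbers differ by 112 mod 10 = 2.
gcd(112, 10) = 2, so the sample visits 10/2 = 5 distinct residues mod 10.
Start 71 is machine 1; the machines hit are 1, 3, 5, 7, 9.

1, 3, 5, 7, 9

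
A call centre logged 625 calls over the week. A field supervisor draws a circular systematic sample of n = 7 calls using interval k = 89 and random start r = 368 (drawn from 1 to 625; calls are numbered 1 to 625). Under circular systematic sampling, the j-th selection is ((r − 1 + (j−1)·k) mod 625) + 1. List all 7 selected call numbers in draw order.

Selection 1: 368
Selection 2: 368 + 89 = 457
Selection 3: 457 + 89 = 546
Selection 4: 546 + 89 = 635 → 635 − 625 = 10
Selection 5: 10 + 89 = 99
Selection 6: 99 + 89 = 188
Selection 7: 188 + 89 = 277

368, 457, 546, 10, 99, 188, 277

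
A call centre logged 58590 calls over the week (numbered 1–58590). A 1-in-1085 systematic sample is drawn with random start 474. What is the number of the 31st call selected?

33024

k = 1085
31st selection = r + (31−1)·k = 474 + 30×1085 = 474 + 32550 = 33024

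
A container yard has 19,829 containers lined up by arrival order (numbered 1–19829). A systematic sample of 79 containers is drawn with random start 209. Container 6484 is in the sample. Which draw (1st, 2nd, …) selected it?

26

k = 19829/79 = 251
position = (6484 − 209)/251 + 1 = 6275/251 + 1 = 25 + 1 = 26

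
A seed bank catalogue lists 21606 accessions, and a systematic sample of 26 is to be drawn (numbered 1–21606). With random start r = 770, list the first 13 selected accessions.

k = N/n = 21606/26 = 831
accession 1: 770
accession 2: 770 + 831 = 1601
accession 3: 1601 + 831 = 2432
accession 4: 2432 + 831 = 3263
accession 5: 3263 + 831 = 4094
accession 6: 4094 + 831 = 4925
accession 7: 4925 + 831 = 5756
accession 8: 5756 + 831 = 6587
accession 9: 6587 + 831 = 7418
accession 10: 7418 + 831 = 8249
accession 11: 8249 + 831 = 9080
accession 12: 9080 + 831 = 9911
accession 13: 9911 + 831 = 10742

770, 1601, 2432, 3263, 4094, 4925, 5756, 6587, 7418, 8249, 9080, 9911, 10742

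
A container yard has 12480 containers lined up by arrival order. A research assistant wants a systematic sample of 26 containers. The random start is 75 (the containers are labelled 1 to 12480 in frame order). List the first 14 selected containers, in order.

k = N/n = 12480/26 = 480
container 1: 75
container 2: 75 + 480 = 555
container 3: 555 + 480 = 1035
container 4: 1035 + 480 = 1515
container 5: 1515 + 480 = 1995
container 6: 1995 + 480 = 2475
container 7: 2475 + 480 = 2955
container 8: 2955 + 480 = 3435
container 9: 3435 + 480 = 3915
container 10: 3915 + 480 = 4395
container 11: 4395 + 480 = 4875
container 12: 4875 + 480 = 5355
container 13: 5355 + 480 = 5835
container 14: 5835 + 480 = 6315

75, 555, 1035, 1515, 1995, 2475, 2955, 3435, 3915, 4395, 4875, 5355, 5835, 6315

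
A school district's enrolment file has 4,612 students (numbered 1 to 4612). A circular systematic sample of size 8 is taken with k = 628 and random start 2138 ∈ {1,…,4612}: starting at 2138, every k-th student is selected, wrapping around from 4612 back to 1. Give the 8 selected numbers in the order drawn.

Selection 1: 2138
Selection 2: 2138 + 628 = 2766
Selection 3: 2766 + 628 = 3394
Selection 4: 3394 + 628 = 4022
Selection 5: 4022 + 628 = 4650 → 4650 − 4612 = 38
Selection 6: 38 + 628 = 666
Selection 7: 666 + 628 = 1294
Selection 8: 1294 + 628 = 1922

2138, 2766, 3394, 4022, 38, 666, 1294, 1922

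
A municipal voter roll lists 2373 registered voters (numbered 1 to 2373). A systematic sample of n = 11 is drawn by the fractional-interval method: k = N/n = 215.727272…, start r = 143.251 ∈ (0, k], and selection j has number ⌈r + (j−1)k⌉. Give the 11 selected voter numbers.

144, 359, 575, 791, 1007, 1222, 1438, 1654, 1870, 2085, 2301

j=1: r + 0k = 143.251 → ⌈·⌉ = 144
j=2: r + 1k = 358.978272… → ⌈·⌉ = 359
j=3: r + 2k = 574.705545… → ⌈·⌉ = 575
j=4: r + 3k = 790.432818… → ⌈·⌉ = 791
j=5: r + 4k = 1006.160090… → ⌈·⌉ = 1007
j=6: r + 5k = 1221.887363… → ⌈·⌉ = 1222
j=7: r + 6k = 1437.614636… → ⌈·⌉ = 1438
j=8: r + 7k = 1653.341909… → ⌈·⌉ = 1654
j=9: r + 8k = 1869.069181… → ⌈·⌉ = 1870
j=10: r + 9k = 2084.796454… → ⌈·⌉ = 2085
j=11: r + 10k = 2300.523727… → ⌈·⌉ = 2301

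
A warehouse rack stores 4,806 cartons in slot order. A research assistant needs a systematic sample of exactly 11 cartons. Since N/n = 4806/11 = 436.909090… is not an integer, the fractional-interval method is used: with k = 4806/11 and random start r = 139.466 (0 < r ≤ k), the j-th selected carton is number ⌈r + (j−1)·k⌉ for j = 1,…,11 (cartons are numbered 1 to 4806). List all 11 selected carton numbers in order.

j=1: r + 0k = 139.466 → ⌈·⌉ = 140
j=2: r + 1k = 576.375090… → ⌈·⌉ = 577
j=3: r + 2k = 1013.284181… → ⌈·⌉ = 1014
j=4: r + 3k = 1450.193272… → ⌈·⌉ = 1451
j=5: r + 4k = 1887.102363… → ⌈·⌉ = 1888
j=6: r + 5k = 2324.011454… → ⌈·⌉ = 2325
j=7: r + 6k = 2760.920545… → ⌈·⌉ = 2761
j=8: r + 7k = 3197.829636… → ⌈·⌉ = 3198
j=9: r + 8k = 3634.738727… → ⌈·⌉ = 3635
j=10: r + 9k = 4071.647818… → ⌈·⌉ = 4072
j=11: r + 10k = 4508.556909… → ⌈·⌉ = 4509

140, 577, 1014, 1451, 1888, 2325, 2761, 3198, 3635, 4072, 4509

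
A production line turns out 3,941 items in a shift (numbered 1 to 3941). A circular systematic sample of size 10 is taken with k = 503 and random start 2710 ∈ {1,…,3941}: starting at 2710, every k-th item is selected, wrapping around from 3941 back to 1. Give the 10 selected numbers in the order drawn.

2710, 3213, 3716, 278, 781, 1284, 1787, 2290, 2793, 3296

Selection 1: 2710
Selection 2: 2710 + 503 = 3213
Selection 3: 3213 + 503 = 3716
Selection 4: 3716 + 503 = 4219 → 4219 − 3941 = 278
Selection 5: 278 + 503 = 781
Selection 6: 781 + 503 = 1284
Selection 7: 1284 + 503 = 1787
Selection 8: 1787 + 503 = 2290
Selection 9: 2290 + 503 = 2793
Selection 10: 2793 + 503 = 3296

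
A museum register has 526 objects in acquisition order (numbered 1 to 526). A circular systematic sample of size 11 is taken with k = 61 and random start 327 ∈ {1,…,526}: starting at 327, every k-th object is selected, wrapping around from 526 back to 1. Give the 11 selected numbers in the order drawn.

Selection 1: 327
Selection 2: 327 + 61 = 388
Selection 3: 388 + 61 = 449
Selection 4: 449 + 61 = 510
Selection 5: 510 + 61 = 571 → 571 − 526 = 45
Selection 6: 45 + 61 = 106
Selection 7: 106 + 61 = 167
Selection 8: 167 + 61 = 228
Selection 9: 228 + 61 = 289
Selection 10: 289 + 61 = 350
Selection 11: 350 + 61 = 411

327, 388, 449, 510, 45, 106, 167, 228, 289, 350, 411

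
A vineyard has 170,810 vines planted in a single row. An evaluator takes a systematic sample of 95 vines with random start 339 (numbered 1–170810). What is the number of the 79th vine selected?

k = 170810/95 = 1798
79th selection = r + (79−1)·k = 339 + 78×1798 = 339 + 140244 = 140583

140583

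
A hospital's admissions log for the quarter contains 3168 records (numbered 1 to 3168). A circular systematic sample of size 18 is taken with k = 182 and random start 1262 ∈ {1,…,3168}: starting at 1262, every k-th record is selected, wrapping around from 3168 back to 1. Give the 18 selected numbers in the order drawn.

1262, 1444, 1626, 1808, 1990, 2172, 2354, 2536, 2718, 2900, 3082, 96, 278, 460, 642, 824, 1006, 1188

Selection 1: 1262
Selection 2: 1262 + 182 = 1444
Selection 3: 1444 + 182 = 1626
Selection 4: 1626 + 182 = 1808
Selection 5: 1808 + 182 = 1990
Selection 6: 1990 + 182 = 2172
Selection 7: 2172 + 182 = 2354
Selection 8: 2354 + 182 = 2536
Selection 9: 2536 + 182 = 2718
Selection 10: 2718 + 182 = 2900
Selection 11: 2900 + 182 = 3082
Selection 12: 3082 + 182 = 3264 → 3264 − 3168 = 96
Selection 13: 96 + 182 = 278
Selection 14: 278 + 182 = 460
Selection 15: 460 + 182 = 642
Selection 16: 642 + 182 = 824
Selection 17: 824 + 182 = 1006
Selection 18: 1006 + 182 = 1188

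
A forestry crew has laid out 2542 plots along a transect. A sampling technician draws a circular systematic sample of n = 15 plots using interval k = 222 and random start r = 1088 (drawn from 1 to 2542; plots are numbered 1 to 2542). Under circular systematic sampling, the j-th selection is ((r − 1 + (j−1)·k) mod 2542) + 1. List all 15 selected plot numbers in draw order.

1088, 1310, 1532, 1754, 1976, 2198, 2420, 100, 322, 544, 766, 988, 1210, 1432, 1654

Selection 1: 1088
Selection 2: 1088 + 222 = 1310
Selection 3: 1310 + 222 = 1532
Selection 4: 1532 + 222 = 1754
Selection 5: 1754 + 222 = 1976
Selection 6: 1976 + 222 = 2198
Selection 7: 2198 + 222 = 2420
Selection 8: 2420 + 222 = 2642 → 2642 − 2542 = 100
Selection 9: 100 + 222 = 322
Selection 10: 322 + 222 = 544
Selection 11: 544 + 222 = 766
Selection 12: 766 + 222 = 988
Selection 13: 988 + 222 = 1210
Selection 14: 1210 + 222 = 1432
Selection 15: 1432 + 222 = 1654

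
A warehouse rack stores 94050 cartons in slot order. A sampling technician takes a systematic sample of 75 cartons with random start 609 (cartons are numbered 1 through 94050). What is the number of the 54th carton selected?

k = 94050/75 = 1254
54th selection = r + (54−1)·k = 609 + 53×1254 = 609 + 66462 = 67071

67071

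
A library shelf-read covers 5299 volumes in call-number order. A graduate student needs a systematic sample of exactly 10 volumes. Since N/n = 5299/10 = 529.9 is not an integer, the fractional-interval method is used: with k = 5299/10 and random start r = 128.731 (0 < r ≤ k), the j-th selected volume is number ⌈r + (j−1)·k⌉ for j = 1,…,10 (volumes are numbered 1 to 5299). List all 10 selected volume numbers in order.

129, 659, 1189, 1719, 2249, 2779, 3309, 3839, 4368, 4898

j=1: r + 0k = 128.731 → ⌈·⌉ = 129
j=2: r + 1k = 658.631 → ⌈·⌉ = 659
j=3: r + 2k = 1188.531 → ⌈·⌉ = 1189
j=4: r + 3k = 1718.431 → ⌈·⌉ = 1719
j=5: r + 4k = 2248.331 → ⌈·⌉ = 2249
j=6: r + 5k = 2778.231 → ⌈·⌉ = 2779
j=7: r + 6k = 3308.131 → ⌈·⌉ = 3309
j=8: r + 7k = 3838.031 → ⌈·⌉ = 3839
j=9: r + 8k = 4367.931 → ⌈·⌉ = 4368
j=10: r + 9k = 4897.831 → ⌈·⌉ = 4898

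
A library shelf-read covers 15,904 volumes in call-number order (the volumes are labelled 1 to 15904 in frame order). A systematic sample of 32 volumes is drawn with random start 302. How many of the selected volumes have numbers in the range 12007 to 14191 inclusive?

k = 15904/32 = 497
First selection ≥ 12007: 302 + ⌈(12007−302)/497⌉·497 = 302 + 24×497 = 12230
Last selection ≤ 14191: 302 + ⌊(14191−302)/497⌋·497 = 302 + 27×497 = 13721
Count = 27 − 24 + 1 = 4

4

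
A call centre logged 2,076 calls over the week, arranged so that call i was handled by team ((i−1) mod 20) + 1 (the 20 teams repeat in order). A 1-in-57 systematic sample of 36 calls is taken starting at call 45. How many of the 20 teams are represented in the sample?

20

Consecutive selections differ by k = 57, so their team numbers differ by 57 mod 20 = 17.
gcd(57, 20) = 1, so the sample visits 20/1 = 20 distinct residues mod 20.
Start 45 is team 5; the teams hit are 1, 2, 3, 4, 5, 6, 7, 8, 9, 10, 11, 12, 13, 14, 15, 16, 17, 18, 19, 20.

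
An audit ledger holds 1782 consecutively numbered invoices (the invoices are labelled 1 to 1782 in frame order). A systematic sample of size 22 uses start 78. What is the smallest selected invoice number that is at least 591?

k = 1782/22 = 81
Steps past start: ⌈(591 − 78)/81⌉ = ⌈513/81⌉ = 7
Selected invoice: 78 + 7×81 = 645

645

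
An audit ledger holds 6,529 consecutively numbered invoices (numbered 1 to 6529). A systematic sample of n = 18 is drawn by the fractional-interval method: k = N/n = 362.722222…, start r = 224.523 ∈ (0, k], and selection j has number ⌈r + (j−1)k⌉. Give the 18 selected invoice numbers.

j=1: r + 0k = 224.523 → ⌈·⌉ = 225
j=2: r + 1k = 587.245222… → ⌈·⌉ = 588
j=3: r + 2k = 949.967444… → ⌈·⌉ = 950
j=4: r + 3k = 1312.689666… → ⌈·⌉ = 1313
j=5: r + 4k = 1675.411888… → ⌈·⌉ = 1676
j=6: r + 5k = 2038.134111… → ⌈·⌉ = 2039
j=7: r + 6k = 2400.856333… → ⌈·⌉ = 2401
j=8: r + 7k = 2763.578555… → ⌈·⌉ = 2764
j=9: r + 8k = 3126.300777… → ⌈·⌉ = 3127
j=10: r + 9k = 3489.023 → ⌈·⌉ = 3490
j=11: r + 10k = 3851.745222… → ⌈·⌉ = 3852
j=12: r + 11k = 4214.467444… → ⌈·⌉ = 4215
j=13: r + 12k = 4577.189666… → ⌈·⌉ = 4578
j=14: r + 13k = 4939.911888… → ⌈·⌉ = 4940
j=15: r + 14k = 5302.634111… → ⌈·⌉ = 5303
j=16: r + 15k = 5665.356333… → ⌈·⌉ = 5666
j=17: r + 16k = 6028.078555… → ⌈·⌉ = 6029
j=18: r + 17k = 6390.800777… → ⌈·⌉ = 6391

225, 588, 950, 1313, 1676, 2039, 2401, 2764, 3127, 3490, 3852, 4215, 4578, 4940, 5303, 5666, 6029, 6391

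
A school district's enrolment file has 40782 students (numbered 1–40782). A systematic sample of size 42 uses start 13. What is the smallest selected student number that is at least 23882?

k = 40782/42 = 971
Steps past start: ⌈(23882 − 13)/971⌉ = ⌈23869/971⌉ = 25
Selected student: 13 + 25×971 = 24288

24288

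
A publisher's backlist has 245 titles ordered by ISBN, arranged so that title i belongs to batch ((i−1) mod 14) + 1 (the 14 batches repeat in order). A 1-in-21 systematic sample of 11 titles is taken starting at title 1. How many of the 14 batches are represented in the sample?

Consecutive selections differ by k = 21, so their batch numbers differ by 21 mod 14 = 7.
gcd(21, 14) = 7, so the sample visits 14/7 = 2 distinct residues mod 14.
Start 1 is batch 1; the batches hit are 1, 8.

2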